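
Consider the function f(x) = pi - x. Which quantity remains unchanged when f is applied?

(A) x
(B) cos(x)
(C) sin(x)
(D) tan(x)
C

For f(x) = pi - x:
sin(pi - x) = sin(x), so sine is invariant under this transformation.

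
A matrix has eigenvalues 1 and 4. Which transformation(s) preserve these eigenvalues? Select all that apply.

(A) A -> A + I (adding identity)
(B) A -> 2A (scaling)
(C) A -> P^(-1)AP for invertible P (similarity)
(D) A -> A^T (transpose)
C and D

Eigenvalues are preserved by:
1. Similarity transformations: A -> P^(-1)AP (same characteristic polynomial)
2. Transpose: A^T has the same eigenvalues as A

Eigenvalues are NOT preserved by:
- Adding identity: eigenvalues become 1+1, 4+1
- Scaling: eigenvalues become 2, 8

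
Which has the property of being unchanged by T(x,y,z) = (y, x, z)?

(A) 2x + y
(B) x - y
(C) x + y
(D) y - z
C

Apply T(x,y,z) = (y, x, z) to each option, i.e. replace (x, y, z) by the transformed coordinates.
Substitute the transformed coordinates into each option and compare with the original:
(A) 2x + y  ->  2(y) + (x) = x + 2y   [differs from 2x + y: not invariant]
(B) x - y  ->  (y) - (x) = -x + y   [differs from x - y: not invariant]
(C) x + y  ->  (y) + (x) = x + y   [equals x + y: invariant]
(D) y - z  ->  (x) - (z) = x - z   [differs from y - z: not invariant]

Only option (C), x + y, is unchanged by the transformation.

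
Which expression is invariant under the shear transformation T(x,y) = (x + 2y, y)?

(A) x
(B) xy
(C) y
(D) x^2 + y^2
C

Under the shear T(x,y) = (x + 2y, y):
Substitute the transformed coordinates into each option and compare with the original:
(A) x  ->  (x + 2y) = x + 2y   [differs from x: not invariant]
(B) xy  ->  (x + 2y)(y) = xy + 2y^2   [differs from xy: not invariant]
(C) y  ->  (y) = y   [equals y: invariant]
(D) x^2 + y^2  ->  (x + 2y)^2 + (y)^2 = x^2 + 4xy + 5y^2   [differs from x^2 + y^2: not invariant]

Only option (C), y, is unchanged by the transformation.
A horizontal shear moves points parallel to the x-axis, so the y-coordinate (and any function of y alone) is unchanged.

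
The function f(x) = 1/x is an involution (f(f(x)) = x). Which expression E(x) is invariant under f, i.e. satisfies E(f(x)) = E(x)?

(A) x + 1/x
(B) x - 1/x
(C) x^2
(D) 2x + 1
A

Replace x by f(x) = 1/x in each option and simplify. As a quick numerical cross-check, also compare E(4) with E(f(4)) = E(1/4).

(A) x + 1/x  ->  (1/x) + 1/(1/x), which simplifies back to x + 1/x; check: E(4) = 17/4, E(1/4) = 17/4.   [invariant]
(B) x - 1/x  ->  (1/x) - 1/(1/x) = -x + 1/x; check: E(4) = 15/4 but E(1/4) = -15/4.   [not invariant]
(C) x^2  ->  (1/x)^2 = x^(-2); check: E(4) = 16 but E(1/4) = 1/16.   [not invariant]
(D) 2x + 1  ->  2(1/x) + 1 = (x + 2)/x; check: E(4) = 9 but E(1/4) = 3/2.   [not invariant]

Only (A) is unchanged. E is symmetric under swapping x with f(x) = 1/x, which is exactly what an involution does.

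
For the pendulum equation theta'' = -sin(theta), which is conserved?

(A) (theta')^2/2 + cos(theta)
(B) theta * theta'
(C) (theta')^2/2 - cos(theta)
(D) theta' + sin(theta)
C

A first integral I satisfies dI/dt = 0 along every solution. Differentiate each option and use the equation of motion:
(A) d/dt[(theta')^2/2 + cos(theta)] = theta' theta'' - sin(theta) theta' = -2 theta' sin(theta), not identically 0
(B) d/dt[theta * theta'] = (theta')^2 + theta theta'' = (theta')^2 - theta sin(theta), not identically 0
(C) d/dt[(theta')^2/2 - cos(theta)] = theta' theta'' + sin(theta) theta' = theta'(-sin(theta)) + theta' sin(theta) = 0
(D) d/dt[theta' + sin(theta)] = theta'' + cos(theta) theta' = -sin(theta) + theta' cos(theta), not identically 0

Only (C) has zero time-derivative. This is the total energy: kinetic (theta')^2/2 plus potential -cos(theta).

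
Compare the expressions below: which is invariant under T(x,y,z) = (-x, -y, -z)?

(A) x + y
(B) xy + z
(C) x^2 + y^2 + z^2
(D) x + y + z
C

Apply T(x,y,z) = (-x, -y, -z) to each option, i.e. replace (x, y, z) by the transformed coordinates.
Substitute the transformed coordinates into each option and compare with the original:
(A) x + y  ->  (-x) + (-y) = -x - y   [differs from x + y: not invariant]
(B) xy + z  ->  (-x)(-y) + (-z) = xy - z   [differs from xy + z: not invariant]
(C) x^2 + y^2 + z^2  ->  (-x)^2 + (-y)^2 + (-z)^2 = x^2 + y^2 + z^2   [equals x^2 + y^2 + z^2: invariant]
(D) x + y + z  ->  (-x) + (-y) + (-z) = -x - y - z   [differs from x + y + z: not invariant]

Only option (C), x^2 + y^2 + z^2, is unchanged by the transformation.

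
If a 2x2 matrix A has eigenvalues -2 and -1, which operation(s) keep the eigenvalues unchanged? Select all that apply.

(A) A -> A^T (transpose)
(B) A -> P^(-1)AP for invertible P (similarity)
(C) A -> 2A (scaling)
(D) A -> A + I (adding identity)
A and B

Eigenvalues are preserved by:
1. Similarity transformations: A -> P^(-1)AP (same characteristic polynomial)
2. Transpose: A^T has the same eigenvalues as A

Eigenvalues are NOT preserved by:
- Adding identity: eigenvalues become -2+1, -1+1
- Scaling: eigenvalues become -4, -2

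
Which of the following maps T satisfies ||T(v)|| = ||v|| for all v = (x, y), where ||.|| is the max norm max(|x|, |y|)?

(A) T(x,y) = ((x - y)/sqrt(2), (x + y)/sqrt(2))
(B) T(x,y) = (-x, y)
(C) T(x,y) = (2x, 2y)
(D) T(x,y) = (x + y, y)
B

A transformation preserves a norm if ||T(v)|| = ||v|| for every v; a single vector where the norm changes rules an option out.

(A) T(x,y) = ((x - y)/sqrt(2), (x + y)/sqrt(2)): v = (1, 0) has norm max(|1|, |0|) = 1, but T(v) = (sqrt(2)/2, sqrt(2)/2) has norm sqrt(2)/2 -- not preserved.
(B) T(x,y) = (-x, y): preserves the norm -- it only permutes the coordinates and/or flips signs, which leaves max(|x|, |y|) unchanged.
(C) T(x,y) = (2x, 2y): v = (1, 0) has norm max(|1|, |0|) = 1, but T(v) = (2, 0) has norm 2 -- not preserved.
(D) T(x,y) = (x + y, y): v = (1, 1) has norm max(|1|, |1|) = 1, but T(v) = (2, 1) has norm 2 -- not preserved.

Therefore the answer is (B).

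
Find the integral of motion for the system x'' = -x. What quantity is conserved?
E = (x')^2 + x^2

Multiply the equation by x':
x' * x'' = -x * x'
The left side is d/dt[(x')^2/2] and the right side is d/dt[-x^2/2], so
d/dt[(x')^2/2 + x^2/2] = 0, i.e. (x')^2/2 + x^2/2 = constant.
Multiplying by 2, the integral of motion is E = (x')^2 + x^2.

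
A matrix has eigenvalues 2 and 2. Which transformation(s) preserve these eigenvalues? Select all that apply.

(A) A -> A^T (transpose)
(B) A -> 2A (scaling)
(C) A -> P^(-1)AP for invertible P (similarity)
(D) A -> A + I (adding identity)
A and C

Eigenvalues are preserved by:
1. Similarity transformations: A -> P^(-1)AP (same characteristic polynomial)
2. Transpose: A^T has the same eigenvalues as A

Eigenvalues are NOT preserved by:
- Adding identity: eigenvalues become 2+1, 2+1
- Scaling: eigenvalues become 4, 4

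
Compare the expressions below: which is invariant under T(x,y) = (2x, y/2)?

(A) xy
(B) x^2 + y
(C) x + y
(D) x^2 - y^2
A

An expression E(x,y) is invariant under T if E(T(x,y)) = E(x,y). Here T(x,y) = (2x, y/2).
Substitute the transformed coordinates into each option and compare with the original:
(A) xy  ->  (2x)(y/2) = xy   [equals xy: invariant]
(B) x^2 + y  ->  (2x)^2 + (y/2) = 4x^2 + y/2   [differs from x^2 + y: not invariant]
(C) x + y  ->  (2x) + (y/2) = 2x + y/2   [differs from x + y: not invariant]
(D) x^2 - y^2  ->  (2x)^2 - (y/2)^2 = 4x^2 - y^2/4   [differs from x^2 - y^2: not invariant]

Only option (A), xy, is unchanged by the transformation.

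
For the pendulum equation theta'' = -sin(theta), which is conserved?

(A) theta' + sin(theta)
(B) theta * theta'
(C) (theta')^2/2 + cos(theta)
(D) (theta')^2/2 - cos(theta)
D

A first integral I satisfies dI/dt = 0 along every solution. Differentiate each option and use the equation of motion:
(A) d/dt[theta' + sin(theta)] = theta'' + cos(theta) theta' = -sin(theta) + theta' cos(theta), not identically 0
(B) d/dt[theta * theta'] = (theta')^2 + theta theta'' = (theta')^2 - theta sin(theta), not identically 0
(C) d/dt[(theta')^2/2 + cos(theta)] = theta' theta'' - sin(theta) theta' = -2 theta' sin(theta), not identically 0
(D) d/dt[(theta')^2/2 - cos(theta)] = theta' theta'' + sin(theta) theta' = theta'(-sin(theta)) + theta' sin(theta) = 0

Only (D) has zero time-derivative. This is the total energy: kinetic (theta')^2/2 plus potential -cos(theta).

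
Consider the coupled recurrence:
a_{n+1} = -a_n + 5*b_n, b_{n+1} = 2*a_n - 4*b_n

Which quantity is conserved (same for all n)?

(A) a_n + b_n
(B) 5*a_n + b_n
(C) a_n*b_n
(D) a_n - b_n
A

Replace a_n by a_{n+1} = -a_n + 5*b_n and b_n by b_{n+1} = 2*a_n - 4*b_n in each option and simplify:
(A) a_n + b_n  ->  (-a_n + 5*b_n) + (2*a_n - 4*b_n) = a_n + b_n   [conserved]
(B) 5*a_n + b_n  ->  5*(-a_n + 5*b_n) + (2*a_n - 4*b_n) = -3*a_n + 21*b_n   [not conserved]
(C) a_n*b_n  ->  (-a_n + 5*b_n)*(2*a_n - 4*b_n) = -2*a_n^2 + 14*a_n*b_n - 20*b_n^2   [not conserved]
(D) a_n - b_n  ->  (-a_n + 5*b_n) - (2*a_n - 4*b_n) = -3*a_n + 9*b_n   [not conserved]

Only (A) a_n + b_n returns to itself after one step, so it is the conserved quantity.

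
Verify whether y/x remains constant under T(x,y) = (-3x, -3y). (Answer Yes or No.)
Yes

Substitute T(x,y) = (-3x, -3y) into the expression and compare with the original.

Original: y/x
After applying T: (-3y)/(-3x) = y/x

This is identical to the original y/x, so the expression is invariant.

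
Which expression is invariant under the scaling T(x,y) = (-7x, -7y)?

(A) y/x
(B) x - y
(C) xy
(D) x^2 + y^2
A

Under the uniform scaling T(x,y) = (-7x, -7y):
Substitute the transformed coordinates into each option and compare with the original:
(A) y/x  ->  (-7y)/(-7x) = y/x   [equals y/x: invariant]
(B) x - y  ->  (-7x) - (-7y) = -7x + 7y   [differs from x - y: not invariant]
(C) xy  ->  (-7x)(-7y) = 49xy   [differs from xy: not invariant]
(D) x^2 + y^2  ->  (-7x)^2 + (-7y)^2 = 49x^2 + 49y^2   [differs from x^2 + y^2: not invariant]

Only option (A), y/x, is unchanged by the transformation.
The common factor -7 cancels in a ratio of coordinates, while sums, products and sums of squares pick up factors of -7 or 49.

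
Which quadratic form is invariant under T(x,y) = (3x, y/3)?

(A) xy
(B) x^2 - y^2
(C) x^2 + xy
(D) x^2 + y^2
A

T multiplies x by 3 and divides y by 3.
Substitute the transformed coordinates into each option and compare with the original:
(A) xy  ->  (3x)(y/3) = xy   [equals xy: invariant]
(B) x^2 - y^2  ->  (3x)^2 - (y/3)^2 = 9x^2 - y^2/9   [differs from x^2 - y^2: not invariant]
(C) x^2 + xy  ->  (3x)^2 + (3x)(y/3) = 9x^2 + xy   [differs from x^2 + xy: not invariant]
(D) x^2 + y^2  ->  (3x)^2 + (y/3)^2 = 9x^2 + y^2/9   [differs from x^2 + y^2: not invariant]

Only option (A), xy, is unchanged by the transformation.
The factors 3 and 1/3 cancel only in the pure product xy.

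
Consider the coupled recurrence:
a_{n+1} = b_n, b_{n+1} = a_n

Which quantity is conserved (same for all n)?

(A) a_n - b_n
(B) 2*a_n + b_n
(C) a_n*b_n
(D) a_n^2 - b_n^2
C

Replace a_n by a_{n+1} = b_n and b_n by b_{n+1} = a_n in each option and simplify:
(A) a_n - b_n  ->  (b_n) - (a_n) = -a_n + b_n   [not conserved]
(B) 2*a_n + b_n  ->  2*(b_n) + (a_n) = a_n + 2*b_n   [not conserved]
(C) a_n*b_n  ->  (b_n)*(a_n) = a_n*b_n   [conserved]
(D) a_n^2 - b_n^2  ->  (b_n)^2 - (a_n)^2 = -a_n^2 + b_n^2   [not conserved]

Only (C) a_n*b_n returns to itself after one step, so it is the conserved quantity.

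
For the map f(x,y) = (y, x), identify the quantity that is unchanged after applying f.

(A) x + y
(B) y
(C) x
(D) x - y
A

For f(x,y) = (y, x):
After applying f: x' = y, y' = x. So x' + y' = y + x = x + y.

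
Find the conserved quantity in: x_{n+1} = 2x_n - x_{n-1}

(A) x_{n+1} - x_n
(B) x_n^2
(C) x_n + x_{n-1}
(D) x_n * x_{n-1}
A

For the recurrence x_{n+1} = 2x_n - x_{n-1}:

If x_{n+1} = 2x_n - x_{n-1}, then:
x_{n+1} - x_n = x_n - x_{n-1}
The first difference is constant throughout the sequence.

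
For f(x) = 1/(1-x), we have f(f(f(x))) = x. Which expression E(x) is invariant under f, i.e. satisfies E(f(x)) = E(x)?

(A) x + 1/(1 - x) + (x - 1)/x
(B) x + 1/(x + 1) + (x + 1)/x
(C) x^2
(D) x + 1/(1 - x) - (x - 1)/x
A

Replace x by f(x) = 1/(1 - x) in each option and simplify. As a quick numerical cross-check, also compare E(3) with E(f(3)) = E(-1/2).

(A) x + 1/(1 - x) + (x - 1)/x  ->  (1/(1 - x)) + 1/(1 - (1/(1 - x))) + ((1/(1 - x)) - 1)/(1/(1 - x)), which simplifies back to x + 1/(1 - x) + (x - 1)/x; check: E(3) = 19/6, E(-1/2) = 19/6.   [invariant]
(B) x + 1/(x + 1) + (x + 1)/x  ->  (1/(1 - x)) + 1/((1/(1 - x)) + 1) + ((1/(1 - x)) + 1)/(1/(1 - x)) = (-x^3 + 6x^2 - 11x + 7)/(x^2 - 3x + 2); check: E(3) = 55/12 but E(-1/2) = 1/2.   [not invariant]
(C) x^2  ->  (1/(1 - x))^2 = (x - 1)^(-2); check: E(3) = 9 but E(-1/2) = 1/4.   [not invariant]
(D) x + 1/(1 - x) - (x - 1)/x  ->  (1/(1 - x)) + 1/(1 - (1/(1 - x))) - ((1/(1 - x)) - 1)/(1/(1 - x)) = (x^2(1 - x) - x + (x - 1)^2)/(x(x - 1)); check: E(3) = 11/6 but E(-1/2) = -17/6.   [not invariant]

Only (A) is unchanged. Indeed f(f(x)) = 1/(1 - 1/(1-x)) = (1-x)/(-x) = (x-1)/x, so E(x) = x + f(x) + f(f(x)) is the sum over the whole 3-cycle; applying f just permutes the three terms cyclically (x -> f(x) -> f(f(x)) -> x), leaving the sum unchanged.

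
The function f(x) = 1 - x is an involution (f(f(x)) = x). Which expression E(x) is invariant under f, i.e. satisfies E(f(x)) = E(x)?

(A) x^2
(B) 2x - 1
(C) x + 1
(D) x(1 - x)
D

Replace x by f(x) = 1 - x in each option and simplify. As a quick numerical cross-check, also compare E(4) with E(f(4)) = E(-3).

(A) x^2  ->  (1 - x)^2 = (x - 1)^2; check: E(4) = 16 but E(-3) = 9.   [not invariant]
(B) 2x - 1  ->  2(1 - x) - 1 = 1 - 2x; check: E(4) = 7 but E(-3) = -7.   [not invariant]
(C) x + 1  ->  (1 - x) + 1 = 2 - x; check: E(4) = 5 but E(-3) = -2.   [not invariant]
(D) x(1 - x)  ->  (1 - x)(1 - (1 - x)), which simplifies back to x(1 - x); check: E(4) = -12, E(-3) = -12.   [invariant]

Only (D) is unchanged. E is symmetric under swapping x with f(x) = 1 - x, which is exactly what an involution does.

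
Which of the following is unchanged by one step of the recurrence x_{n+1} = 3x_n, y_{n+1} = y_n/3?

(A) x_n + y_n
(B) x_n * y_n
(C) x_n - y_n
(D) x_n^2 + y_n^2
B

For the recurrence x_{n+1} = 3x_n, y_{n+1} = y_n/3:

x_{n+1} * y_{n+1} = (3x_n) * (y_n/3) = x_n * y_n
The product is conserved.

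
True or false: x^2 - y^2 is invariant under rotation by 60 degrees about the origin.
False

Applying rotation by 60 degrees: x' = x*cos(60 degrees) - y*sin(60 degrees) = x/2 - sqrt(3)y/2, y' = x*sin(60 degrees) + y*cos(60 degrees) = sqrt(3)x/2 + y/2

Substituting into x^2 - y^2:
(x/2 - sqrt(3)y/2)^2 - (sqrt(3)x/2 + y/2)^2
= -x^2/2 - sqrt(3)xy + y^2/2

This differs from the original expression x^2 - y^2, so it is NOT invariant.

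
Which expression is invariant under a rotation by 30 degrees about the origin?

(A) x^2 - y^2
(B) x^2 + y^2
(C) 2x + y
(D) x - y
B

A rotation by 30 degrees sends (x, y) to (sqrt(3)x/2 - y/2, x/2 + sqrt(3)y/2).
Substitute the transformed coordinates into each option and compare with the original:
(A) x^2 - y^2  ->  (sqrt(3)x/2 - y/2)^2 - (x/2 + sqrt(3)y/2)^2 = x^2/2 - sqrt(3)xy - y^2/2   [differs from x^2 - y^2: not invariant]
(B) x^2 + y^2  ->  (sqrt(3)x/2 - y/2)^2 + (x/2 + sqrt(3)y/2)^2 = x^2 + y^2   [equals x^2 + y^2: invariant]
(C) 2x + y  ->  2(sqrt(3)x/2 - y/2) + (x/2 + sqrt(3)y/2) = x/2 + sqrt(3)x - y + sqrt(3)y/2   [differs from 2x + y: not invariant]
(D) x - y  ->  (sqrt(3)x/2 - y/2) - (x/2 + sqrt(3)y/2) = -x/2 + sqrt(3)x/2 - sqrt(3)y/2 - y/2   [differs from x - y: not invariant]

Only option (B), x^2 + y^2, is unchanged by the transformation.
Geometrically, x^2 + y^2 is the squared distance from the origin, which every rotation about the origin preserves.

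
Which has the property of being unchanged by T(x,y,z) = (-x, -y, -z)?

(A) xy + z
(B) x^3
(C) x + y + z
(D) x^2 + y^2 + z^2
D

Apply T(x,y,z) = (-x, -y, -z) to each option, i.e. replace (x, y, z) by the transformed coordinates.
Substitute the transformed coordinates into each option and compare with the original:
(A) xy + z  ->  (-x)(-y) + (-z) = xy - z   [differs from xy + z: not invariant]
(B) x^3  ->  (-x)^3 = -x^3   [differs from x^3: not invariant]
(C) x + y + z  ->  (-x) + (-y) + (-z) = -x - y - z   [differs from x + y + z: not invariant]
(D) x^2 + y^2 + z^2  ->  (-x)^2 + (-y)^2 + (-z)^2 = x^2 + y^2 + z^2   [equals x^2 + y^2 + z^2: invariant]

Only option (D), x^2 + y^2 + z^2, is unchanged by the transformation.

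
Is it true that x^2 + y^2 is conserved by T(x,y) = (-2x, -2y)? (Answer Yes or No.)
No

Substitute T(x,y) = (-2x, -2y) into the expression and compare with the original.

Original: x^2 + y^2
After applying T: (-2x)^2 + (-2y)^2 = 4x^2 + 4y^2

This differs from the original x^2 + y^2 (difference: 3x^2 + 3y^2), so the expression is NOT invariant.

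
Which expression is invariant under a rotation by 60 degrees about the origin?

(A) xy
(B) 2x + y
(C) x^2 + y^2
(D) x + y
C

A rotation by 60 degrees sends (x, y) to (x/2 - sqrt(3)y/2, sqrt(3)x/2 + y/2).
Substitute the transformed coordinates into each option and compare with the original:
(A) xy  ->  (x/2 - sqrt(3)y/2)(sqrt(3)x/2 + y/2) = sqrt(3)x^2/4 - xy/2 - sqrt(3)y^2/4   [differs from xy: not invariant]
(B) 2x + y  ->  2(x/2 - sqrt(3)y/2) + (sqrt(3)x/2 + y/2) = sqrt(3)x/2 + x - sqrt(3)y + y/2   [differs from 2x + y: not invariant]
(C) x^2 + y^2  ->  (x/2 - sqrt(3)y/2)^2 + (sqrt(3)x/2 + y/2)^2 = x^2 + y^2   [equals x^2 + y^2: invariant]
(D) x + y  ->  (x/2 - sqrt(3)y/2) + (sqrt(3)x/2 + y/2) = x/2 + sqrt(3)x/2 - sqrt(3)y/2 + y/2   [differs from x + y: not invariant]

Only option (C), x^2 + y^2, is unchanged by the transformation.
Geometrically, x^2 + y^2 is the squared distance from the origin, which every rotation about the origin preserves.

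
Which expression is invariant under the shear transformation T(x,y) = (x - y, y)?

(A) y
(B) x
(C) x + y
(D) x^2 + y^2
A

Under the shear T(x,y) = (x - y, y):
Substitute the transformed coordinates into each option and compare with the original:
(A) y  ->  (y) = y   [equals y: invariant]
(B) x  ->  (x - y) = x - y   [differs from x: not invariant]
(C) x + y  ->  (x - y) + (y) = x   [differs from x + y: not invariant]
(D) x^2 + y^2  ->  (x - y)^2 + (y)^2 = x^2 - 2xy + 2y^2   [differs from x^2 + y^2: not invariant]

Only option (A), y, is unchanged by the transformation.
A horizontal shear moves points parallel to the x-axis, so the y-coordinate (and any function of y alone) is unchanged.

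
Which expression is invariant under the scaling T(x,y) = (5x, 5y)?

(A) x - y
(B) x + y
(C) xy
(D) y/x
D

Under the uniform scaling T(x,y) = (5x, 5y):
Substitute the transformed coordinates into each option and compare with the original:
(A) x - y  ->  (5x) - (5y) = 5x - 5y   [differs from x - y: not invariant]
(B) x + y  ->  (5x) + (5y) = 5x + 5y   [differs from x + y: not invariant]
(C) xy  ->  (5x)(5y) = 25xy   [differs from xy: not invariant]
(D) y/x  ->  (5y)/(5x) = y/x   [equals y/x: invariant]

Only option (D), y/x, is unchanged by the transformation.
The common factor 5 cancels in a ratio of coordinates, while sums, products and sums of squares pick up factors of 5 or 25.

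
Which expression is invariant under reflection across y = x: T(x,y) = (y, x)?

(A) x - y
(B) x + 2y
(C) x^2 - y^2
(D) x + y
D

The map is reflection across y = x: T(x,y) = (y, x).
Substitute the transformed coordinates into each option and compare with the original:
(A) x - y  ->  (y) - (x) = -x + y   [differs from x - y: not invariant]
(B) x + 2y  ->  (y) + 2(x) = 2x + y   [differs from x + 2y: not invariant]
(C) x^2 - y^2  ->  (y)^2 - (x)^2 = -x^2 + y^2   [differs from x^2 - y^2: not invariant]
(D) x + y  ->  (y) + (x) = x + y   [equals x + y: invariant]

Only option (D), x + y, is unchanged by the transformation.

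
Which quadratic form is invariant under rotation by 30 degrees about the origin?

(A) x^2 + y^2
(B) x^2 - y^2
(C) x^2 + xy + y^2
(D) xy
A

Rotation by 30 degrees sends (x, y) to (sqrt(3)x/2 - y/2, x/2 + sqrt(3)y/2).
Substitute the transformed coordinates into each option and compare with the original:
(A) x^2 + y^2  ->  (sqrt(3)x/2 - y/2)^2 + (x/2 + sqrt(3)y/2)^2 = x^2 + y^2   [equals x^2 + y^2: invariant]
(B) x^2 - y^2  ->  (sqrt(3)x/2 - y/2)^2 - (x/2 + sqrt(3)y/2)^2 = x^2/2 - sqrt(3)xy - y^2/2   [differs from x^2 - y^2: not invariant]
(C) x^2 + xy + y^2  ->  (sqrt(3)x/2 - y/2)^2 + (sqrt(3)x/2 - y/2)(x/2 + sqrt(3)y/2) + (x/2 + sqrt(3)y/2)^2 = sqrt(3)x^2/4 + x^2 + xy/2 - sqrt(3)y^2/4 + y^2   [differs from x^2 + xy + y^2: not invariant]
(D) xy  ->  (sqrt(3)x/2 - y/2)(x/2 + sqrt(3)y/2) = sqrt(3)x^2/4 + xy/2 - sqrt(3)y^2/4   [differs from xy: not invariant]

Only option (A), x^2 + y^2, is unchanged by the transformation.
x^2 + y^2 is the squared distance from the origin, which rotations preserve.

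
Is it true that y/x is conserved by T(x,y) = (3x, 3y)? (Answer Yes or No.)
Yes

Substitute T(x,y) = (3x, 3y) into the expression and compare with the original.

Original: y/x
After applying T: (3y)/(3x) = y/x

This is identical to the original y/x, so the expression is invariant.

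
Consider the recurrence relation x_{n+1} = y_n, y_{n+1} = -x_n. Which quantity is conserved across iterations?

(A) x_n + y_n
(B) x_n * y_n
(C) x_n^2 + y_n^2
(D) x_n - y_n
C

For the recurrence x_{n+1} = y_n, y_{n+1} = -x_n:

x_{n+1}^2 + y_{n+1}^2 = y_n^2 + (-x_n)^2 = x_n^2 + y_n^2
The sum of squares is conserved (like energy in a harmonic oscillator).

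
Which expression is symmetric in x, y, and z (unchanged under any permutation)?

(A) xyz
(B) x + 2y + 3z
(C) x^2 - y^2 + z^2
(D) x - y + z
A

A symmetric expression is unchanged when the variables are permuted; here the transformation to test is the swap (x, y) -> (y, x).
A symmetric expression must survive every permutation; the single swap x <-> y already eliminates the distractors, and the keyed expression is also unchanged by x <-> z and y <-> z (each variable enters it in exactly the same way).
Substitute the transformed coordinates into each option and compare with the original:
(A) xyz  ->  (y)(x)z = xyz   [equals xyz: invariant]
(B) x + 2y + 3z  ->  (y) + 2(x) + 3z = 2x + y + 3z   [differs from x + 2y + 3z: not invariant]
(C) x^2 - y^2 + z^2  ->  (y)^2 - (x)^2 + z^2 = -x^2 + y^2 + z^2   [differs from x^2 - y^2 + z^2: not invariant]
(D) x - y + z  ->  (y) - (x) + z = -x + y + z   [differs from x - y + z: not invariant]

Only option (A), xyz, is unchanged by the transformation.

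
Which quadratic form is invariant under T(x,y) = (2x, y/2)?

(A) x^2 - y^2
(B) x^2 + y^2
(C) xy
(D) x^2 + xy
C

T multiplies x by 2 and divides y by 2.
Substitute the transformed coordinates into each option and compare with the original:
(A) x^2 - y^2  ->  (2x)^2 - (y/2)^2 = 4x^2 - y^2/4   [differs from x^2 - y^2: not invariant]
(B) x^2 + y^2  ->  (2x)^2 + (y/2)^2 = 4x^2 + y^2/4   [differs from x^2 + y^2: not invariant]
(C) xy  ->  (2x)(y/2) = xy   [equals xy: invariant]
(D) x^2 + xy  ->  (2x)^2 + (2x)(y/2) = 4x^2 + xy   [differs from x^2 + xy: not invariant]

Only option (C), xy, is unchanged by the transformation.
The factors 2 and 1/2 cancel only in the pure product xy.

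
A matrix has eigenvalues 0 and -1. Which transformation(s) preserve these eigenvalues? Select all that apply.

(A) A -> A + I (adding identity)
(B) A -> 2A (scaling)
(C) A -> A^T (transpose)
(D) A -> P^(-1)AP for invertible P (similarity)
C and D

Eigenvalues are preserved by:
1. Similarity transformations: A -> P^(-1)AP (same characteristic polynomial)
2. Transpose: A^T has the same eigenvalues as A

Eigenvalues are NOT preserved by:
- Adding identity: eigenvalues become 0+1, -1+1
- Scaling: eigenvalues become 0, -2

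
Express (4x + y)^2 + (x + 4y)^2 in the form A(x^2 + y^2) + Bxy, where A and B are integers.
17(x^2 + y^2) + 16xy

Expanding: (4x + y)^2 = 16x^2 + 8xy + y^2
(x + 4y)^2 = x^2 + 8xy + 16y^2
Sum = (16+1)(x^2+y^2) + 16xy = 17(x^2 + y^2) + 16xy
This is symmetric in x and y.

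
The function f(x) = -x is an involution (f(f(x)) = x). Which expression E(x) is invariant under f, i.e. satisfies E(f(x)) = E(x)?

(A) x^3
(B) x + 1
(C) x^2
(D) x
C

Replace x by f(x) = -x in each option and simplify. As a quick numerical cross-check, also compare E(3) with E(f(3)) = E(-3).

(A) x^3  ->  (-x)^3 = -x^3; check: E(3) = 27 but E(-3) = -27.   [not invariant]
(B) x + 1  ->  (-x) + 1 = 1 - x; check: E(3) = 4 but E(-3) = -2.   [not invariant]
(C) x^2  ->  (-x)^2, which simplifies back to x^2; check: E(3) = 9, E(-3) = 9.   [invariant]
(D) x  ->  (-x) = -x; check: E(3) = 3 but E(-3) = -3.   [not invariant]

Only (C) is unchanged. E is symmetric under swapping x with f(x) = -x, which is exactly what an involution does.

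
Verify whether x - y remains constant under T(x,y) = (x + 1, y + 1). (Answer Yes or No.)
Yes

Substitute T(x,y) = (x + 1, y + 1) into the expression and compare with the original.

Original: x - y
After applying T: (x + 1) - (y + 1) = x - y

This is identical to the original x - y, so the expression is invariant.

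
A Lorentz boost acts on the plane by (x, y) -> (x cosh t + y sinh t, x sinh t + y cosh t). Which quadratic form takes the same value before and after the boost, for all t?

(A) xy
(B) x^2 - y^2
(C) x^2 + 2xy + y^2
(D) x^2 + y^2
B

Write x' = x cosh t + y sinh t, y' = x sinh t + y cosh t and substitute into each option:
(A) xy: (x cosh t + y sinh t)(x sinh t + y cosh t) = xy(cosh^2 t + sinh^2 t) + (x^2 + y^2) sinh t cosh t = xy cosh 2t + (x^2 + y^2)(sinh 2t)/2   [not invariant for t != 0]
(B) x^2 - y^2: (x cosh t + y sinh t)^2 - (x sinh t + y cosh t)^2 = x^2(cosh^2 t - sinh^2 t) + 2xy(cosh t sinh t - sinh t cosh t) + y^2(sinh^2 t - cosh^2 t) = x^2 - y^2   [invariant, using cosh^2 t - sinh^2 t = 1]
(C) x^2 + 2xy + y^2: (x' + y')^2 with x' + y' = (x + y)(cosh t + sinh t) = (x + y)e^t, so it becomes (x + y)^2 e^(2t)   [not invariant for t != 0]
(D) x^2 + y^2: (x cosh t + y sinh t)^2 + (x sinh t + y cosh t)^2 = (x^2 + y^2)(cosh^2 t + sinh^2 t) + 4xy sinh t cosh t = (x^2 + y^2) cosh 2t + 2xy sinh 2t   [not invariant for t != 0]

Only (B) x^2 - y^2 is unchanged; it is the Minkowski form preserved by Lorentz boosts, just as x^2 + y^2 is preserved by ordinary rotations.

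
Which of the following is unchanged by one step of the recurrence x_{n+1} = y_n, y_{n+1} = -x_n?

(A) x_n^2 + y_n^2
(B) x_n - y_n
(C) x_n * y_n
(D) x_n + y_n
A

For the recurrence x_{n+1} = y_n, y_{n+1} = -x_n:

x_{n+1}^2 + y_{n+1}^2 = y_n^2 + (-x_n)^2 = x_n^2 + y_n^2
The sum of squares is conserved (like energy in a harmonic oscillator).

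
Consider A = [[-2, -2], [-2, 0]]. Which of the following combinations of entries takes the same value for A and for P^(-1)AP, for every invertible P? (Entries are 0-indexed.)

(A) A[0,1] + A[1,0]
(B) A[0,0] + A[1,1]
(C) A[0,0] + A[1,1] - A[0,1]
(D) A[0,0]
B

A[0,0] + A[1,1] is the trace of A. By the cyclic property of the trace, tr(P^(-1)AP) = tr(APP^(-1)) = tr(A), so it is the same for every matrix similar to A.

The other combinations are not similarity invariants. For example, take P = [[1, 1], [1, 2]] (det P = 1), so P^(-1) = [[2, -1], [-1, 1]] and
B = P^(-1)AP = [[-6, -10], [2, 4]].
Evaluating each option on A and on B:
(A) A[0,1] + A[1,0]: -4 for A, -8 for B -> changes
(B) A[0,0] + A[1,1]: -2 for A, -2 for B -> unchanged
(C) A[0,0] + A[1,1] - A[0,1]: 0 for A, 8 for B -> changes
(D) A[0,0]: -2 for A, -6 for B -> changes

Only (B) A[0,0] + A[1,1] = -2 survives (and it does so for every P, not just this one), so it is the invariant.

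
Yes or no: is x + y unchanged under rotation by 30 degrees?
No

Applying rotation by 30 degrees: x' = x*cos(30 degrees) - y*sin(30 degrees) = sqrt(3)x/2 - y/2, y' = x*sin(30 degrees) + y*cos(30 degrees) = x/2 + sqrt(3)y/2

Substituting into x + y:
(sqrt(3)x/2 - y/2) + (x/2 + sqrt(3)y/2)
= x/2 + sqrt(3)x/2 - y/2 + sqrt(3)y/2

This differs from the original expression x + y, so it is NOT invariant.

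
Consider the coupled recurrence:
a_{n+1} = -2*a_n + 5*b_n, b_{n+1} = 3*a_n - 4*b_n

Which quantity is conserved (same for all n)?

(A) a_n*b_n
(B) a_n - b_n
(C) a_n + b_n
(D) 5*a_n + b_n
C

Replace a_n by a_{n+1} = -2*a_n + 5*b_n and b_n by b_{n+1} = 3*a_n - 4*b_n in each option and simplify:
(A) a_n*b_n  ->  (-2*a_n + 5*b_n)*(3*a_n - 4*b_n) = -6*a_n^2 + 23*a_n*b_n - 20*b_n^2   [not conserved]
(B) a_n - b_n  ->  (-2*a_n + 5*b_n) - (3*a_n - 4*b_n) = -5*a_n + 9*b_n   [not conserved]
(C) a_n + b_n  ->  (-2*a_n + 5*b_n) + (3*a_n - 4*b_n) = a_n + b_n   [conserved]
(D) 5*a_n + b_n  ->  5*(-2*a_n + 5*b_n) + (3*a_n - 4*b_n) = -7*a_n + 21*b_n   [not conserved]

Only (C) a_n + b_n returns to itself after one step, so it is the conserved quantity.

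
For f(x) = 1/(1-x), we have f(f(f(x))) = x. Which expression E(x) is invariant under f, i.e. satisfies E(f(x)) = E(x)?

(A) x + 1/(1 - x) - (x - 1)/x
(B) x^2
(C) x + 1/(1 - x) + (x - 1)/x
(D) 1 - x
C

Replace x by f(x) = 1/(1 - x) in each option and simplify. As a quick numerical cross-check, also compare E(4) with E(f(4)) = E(-1/3).

(A) x + 1/(1 - x) - (x - 1)/x  ->  (1/(1 - x)) + 1/(1 - (1/(1 - x))) - ((1/(1 - x)) - 1)/(1/(1 - x)) = (x^2(1 - x) - x + (x - 1)^2)/(x(x - 1)); check: E(4) = 35/12 but E(-1/3) = -43/12.   [not invariant]
(B) x^2  ->  (1/(1 - x))^2 = (x - 1)^(-2); check: E(4) = 16 but E(-1/3) = 1/9.   [not invariant]
(C) x + 1/(1 - x) + (x - 1)/x  ->  (1/(1 - x)) + 1/(1 - (1/(1 - x))) + ((1/(1 - x)) - 1)/(1/(1 - x)), which simplifies back to x + 1/(1 - x) + (x - 1)/x; check: E(4) = 53/12, E(-1/3) = 53/12.   [invariant]
(D) 1 - x  ->  1 - (1/(1 - x)) = x/(x - 1); check: E(4) = -3 but E(-1/3) = 4/3.   [not invariant]

Only (C) is unchanged. Indeed f(f(x)) = 1/(1 - 1/(1-x)) = (1-x)/(-x) = (x-1)/x, so E(x) = x + f(x) + f(f(x)) is the sum over the whole 3-cycle; applying f just permutes the three terms cyclically (x -> f(x) -> f(f(x)) -> x), leaving the sum unchanged.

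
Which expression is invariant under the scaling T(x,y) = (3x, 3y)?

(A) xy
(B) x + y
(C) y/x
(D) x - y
C

Under the uniform scaling T(x,y) = (3x, 3y):
Substitute the transformed coordinates into each option and compare with the original:
(A) xy  ->  (3x)(3y) = 9xy   [differs from xy: not invariant]
(B) x + y  ->  (3x) + (3y) = 3x + 3y   [differs from x + y: not invariant]
(C) y/x  ->  (3y)/(3x) = y/x   [equals y/x: invariant]
(D) x - y  ->  (3x) - (3y) = 3x - 3y   [differs from x - y: not invariant]

Only option (C), y/x, is unchanged by the transformation.
The common factor 3 cancels in a ratio of coordinates, while sums, products and sums of squares pick up factors of 3 or 9.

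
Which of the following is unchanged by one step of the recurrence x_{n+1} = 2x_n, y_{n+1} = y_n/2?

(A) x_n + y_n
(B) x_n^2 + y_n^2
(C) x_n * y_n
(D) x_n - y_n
C

For the recurrence x_{n+1} = 2x_n, y_{n+1} = y_n/2:

x_{n+1} * y_{n+1} = (2x_n) * (y_n/2) = x_n * y_n
The product is conserved.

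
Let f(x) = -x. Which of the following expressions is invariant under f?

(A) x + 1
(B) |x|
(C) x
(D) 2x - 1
B

For f(x) = -x:
Applying f replaces x by -x. Since |-x| = |x|, the absolute value is unchanged by f, whereas x -> -x, 2x - 1 -> -2x - 1 and x + 1 -> -x + 1 all change.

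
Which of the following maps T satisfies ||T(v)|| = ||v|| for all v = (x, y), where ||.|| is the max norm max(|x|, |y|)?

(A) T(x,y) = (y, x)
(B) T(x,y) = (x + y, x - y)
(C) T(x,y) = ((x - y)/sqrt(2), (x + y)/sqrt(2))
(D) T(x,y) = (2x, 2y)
A

A transformation preserves a norm if ||T(v)|| = ||v|| for every v; a single vector where the norm changes rules an option out.

(A) T(x,y) = (y, x): preserves the norm -- it only permutes the coordinates and/or flips signs, which leaves max(|x|, |y|) unchanged.
(B) T(x,y) = (x + y, x - y): v = (1, 1) has norm max(|1|, |1|) = 1, but T(v) = (2, 0) has norm 2 -- not preserved.
(C) T(x,y) = ((x - y)/sqrt(2), (x + y)/sqrt(2)): v = (1, 0) has norm max(|1|, |0|) = 1, but T(v) = (sqrt(2)/2, sqrt(2)/2) has norm sqrt(2)/2 -- not preserved.
(D) T(x,y) = (2x, 2y): v = (1, 0) has norm max(|1|, |0|) = 1, but T(v) = (2, 0) has norm 2 -- not preserved.

Therefore the answer is (A).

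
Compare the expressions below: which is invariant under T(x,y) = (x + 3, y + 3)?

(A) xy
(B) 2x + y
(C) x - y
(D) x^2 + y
C

An expression E(x,y) is invariant under T if E(T(x,y)) = E(x,y). Here T(x,y) = (x + 3, y + 3).
Substitute the transformed coordinates into each option and compare with the original:
(A) xy  ->  (x + 3)(y + 3) = xy + 3x + 3y + 9   [differs from xy: not invariant]
(B) 2x + y  ->  2(x + 3) + (y + 3) = 2x + y + 9   [differs from 2x + y: not invariant]
(C) x - y  ->  (x + 3) - (y + 3) = x - y   [equals x - y: invariant]
(D) x^2 + y  ->  (x + 3)^2 + (y + 3) = x^2 + 6x + y + 12   [differs from x^2 + y: not invariant]

Only option (C), x - y, is unchanged by the transformation.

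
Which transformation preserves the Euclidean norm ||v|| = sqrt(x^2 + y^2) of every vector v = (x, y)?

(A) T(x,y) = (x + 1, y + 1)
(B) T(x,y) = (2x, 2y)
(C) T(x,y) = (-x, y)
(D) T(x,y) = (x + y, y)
C

A transformation preserves a norm if ||T(v)|| = ||v|| for every v; a single vector where the norm changes rules an option out.

(A) T(x,y) = (x + 1, y + 1): v = (1, 0) has norm sqrt((1)^2 + (0)^2) = 1, but T(v) = (2, 1) has norm sqrt(5) -- not preserved.
(B) T(x,y) = (2x, 2y): v = (1, 0) has norm sqrt((1)^2 + (0)^2) = 1, but T(v) = (2, 0) has norm 2 -- not preserved.
(C) T(x,y) = (-x, y): preserves the norm -- it is an orthogonal map (a rotation/reflection), and (-x)^2 + (y)^2 simplifies to x^2 + y^2.
(D) T(x,y) = (x + y, y): v = (0, 1) has norm sqrt((0)^2 + (1)^2) = 1, but T(v) = (1, 1) has norm sqrt(2) -- not preserved.

Therefore the answer is (C).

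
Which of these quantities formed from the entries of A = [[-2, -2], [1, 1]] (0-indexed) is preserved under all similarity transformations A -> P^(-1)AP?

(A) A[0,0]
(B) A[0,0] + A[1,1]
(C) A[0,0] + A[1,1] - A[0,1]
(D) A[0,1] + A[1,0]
B

A[0,0] + A[1,1] is the trace of A. By the cyclic property of the trace, tr(P^(-1)AP) = tr(APP^(-1)) = tr(A), so it is the same for every matrix similar to A.

The other combinations are not similarity invariants. For example, take P = [[1, -1], [0, 1]] (det P = 1), so P^(-1) = [[1, 1], [0, 1]] and
B = P^(-1)AP = [[-1, 0], [1, 0]].
Evaluating each option on A and on B:
(A) A[0,0]: -2 for A, -1 for B -> changes
(B) A[0,0] + A[1,1]: -1 for A, -1 for B -> unchanged
(C) A[0,0] + A[1,1] - A[0,1]: 1 for A, -1 for B -> changes
(D) A[0,1] + A[1,0]: -1 for A, 1 for B -> changes

Only (B) A[0,0] + A[1,1] = -1 survives (and it does so for every P, not just this one), so it is the invariant.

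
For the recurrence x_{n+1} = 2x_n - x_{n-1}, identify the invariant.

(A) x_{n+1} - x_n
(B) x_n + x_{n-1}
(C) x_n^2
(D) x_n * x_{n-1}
A

For the recurrence x_{n+1} = 2x_n - x_{n-1}:

If x_{n+1} = 2x_n - x_{n-1}, then:
x_{n+1} - x_n = x_n - x_{n-1}
The first difference is constant throughout the sequence.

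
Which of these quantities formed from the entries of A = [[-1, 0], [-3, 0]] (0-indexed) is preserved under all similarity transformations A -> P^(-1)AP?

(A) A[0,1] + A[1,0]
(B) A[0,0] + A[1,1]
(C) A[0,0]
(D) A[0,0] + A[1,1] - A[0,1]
B

A[0,0] + A[1,1] is the trace of A. By the cyclic property of the trace, tr(P^(-1)AP) = tr(APP^(-1)) = tr(A), so it is the same for every matrix similar to A.

The other combinations are not similarity invariants. For example, take P = [[1, 2], [0, 1]] (det P = 1), so P^(-1) = [[1, -2], [0, 1]] and
B = P^(-1)AP = [[5, 10], [-3, -6]].
Evaluating each option on A and on B:
(A) A[0,1] + A[1,0]: -3 for A, 7 for B -> changes
(B) A[0,0] + A[1,1]: -1 for A, -1 for B -> unchanged
(C) A[0,0]: -1 for A, 5 for B -> changes
(D) A[0,0] + A[1,1] - A[0,1]: -1 for A, -11 for B -> changes

Only (B) A[0,0] + A[1,1] = -1 survives (and it does so for every P, not just this one), so it is the invariant.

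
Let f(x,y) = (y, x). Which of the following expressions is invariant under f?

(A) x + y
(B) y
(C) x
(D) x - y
A

For f(x,y) = (y, x):
After applying f: x' = y, y' = x. So x' + y' = y + x = x + y.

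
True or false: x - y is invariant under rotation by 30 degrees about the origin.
False

Applying rotation by 30 degrees: x' = x*cos(30 degrees) - y*sin(30 degrees) = sqrt(3)x/2 - y/2, y' = x*sin(30 degrees) + y*cos(30 degrees) = x/2 + sqrt(3)y/2

Substituting into x - y:
(sqrt(3)x/2 - y/2) - (x/2 + sqrt(3)y/2)
= -x/2 + sqrt(3)x/2 - sqrt(3)y/2 - y/2

This differs from the original expression x - y, so it is NOT invariant.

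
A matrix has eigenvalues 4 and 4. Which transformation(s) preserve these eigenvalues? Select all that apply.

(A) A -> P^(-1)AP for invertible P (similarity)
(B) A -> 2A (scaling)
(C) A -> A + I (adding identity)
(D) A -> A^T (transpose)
A and D

Eigenvalues are preserved by:
1. Similarity transformations: A -> P^(-1)AP (same characteristic polynomial)
2. Transpose: A^T has the same eigenvalues as A

Eigenvalues are NOT preserved by:
- Adding identity: eigenvalues become 4+1, 4+1
- Scaling: eigenvalues become 8, 8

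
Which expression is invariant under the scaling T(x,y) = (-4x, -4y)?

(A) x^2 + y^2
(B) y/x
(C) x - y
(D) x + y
B

Under the uniform scaling T(x,y) = (-4x, -4y):
Substitute the transformed coordinates into each option and compare with the original:
(A) x^2 + y^2  ->  (-4x)^2 + (-4y)^2 = 16x^2 + 16y^2   [differs from x^2 + y^2: not invariant]
(B) y/x  ->  (-4y)/(-4x) = y/x   [equals y/x: invariant]
(C) x - y  ->  (-4x) - (-4y) = -4x + 4y   [differs from x - y: not invariant]
(D) x + y  ->  (-4x) + (-4y) = -4x - 4y   [differs from x + y: not invariant]

Only option (B), y/x, is unchanged by the transformation.
The common factor -4 cancels in a ratio of coordinates, while sums, products and sums of squares pick up factors of -4 or 16.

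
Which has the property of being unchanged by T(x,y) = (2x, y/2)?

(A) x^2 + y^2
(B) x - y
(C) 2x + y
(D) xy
D

An expression E(x,y) is invariant under T if E(T(x,y)) = E(x,y). Here T(x,y) = (2x, y/2).
Substitute the transformed coordinates into each option and compare with the original:
(A) x^2 + y^2  ->  (2x)^2 + (y/2)^2 = 4x^2 + y^2/4   [differs from x^2 + y^2: not invariant]
(B) x - y  ->  (2x) - (y/2) = 2x - y/2   [differs from x - y: not invariant]
(C) 2x + y  ->  2(2x) + (y/2) = 4x + y/2   [differs from 2x + y: not invariant]
(D) xy  ->  (2x)(y/2) = xy   [equals xy: invariant]

Only option (D), xy, is unchanged by the transformation.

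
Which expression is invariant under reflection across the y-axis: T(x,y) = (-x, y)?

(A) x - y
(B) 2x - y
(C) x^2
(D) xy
C

The map is reflection across the y-axis: T(x,y) = (-x, y).
Substitute the transformed coordinates into each option and compare with the original:
(A) x - y  ->  (-x) - (y) = -x - y   [differs from x - y: not invariant]
(B) 2x - y  ->  2(-x) - (y) = -2x - y   [differs from 2x - y: not invariant]
(C) x^2  ->  (-x)^2 = x^2   [equals x^2: invariant]
(D) xy  ->  (-x)(y) = -xy   [differs from xy: not invariant]

Only option (C), x^2, is unchanged by the transformation.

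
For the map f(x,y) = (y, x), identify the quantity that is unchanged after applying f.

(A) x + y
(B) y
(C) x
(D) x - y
A

For f(x,y) = (y, x):
After applying f: x' = y, y' = x. So x' + y' = y + x = x + y.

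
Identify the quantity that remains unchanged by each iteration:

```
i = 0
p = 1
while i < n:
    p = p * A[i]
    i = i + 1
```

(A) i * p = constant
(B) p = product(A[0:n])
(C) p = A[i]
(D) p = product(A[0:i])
D

A loop invariant must hold before the first iteration and be re-established by every execution of the body.

(D) p = product(A[0:i]): Initially i = 0 and p = 1 = product of the empty slice A[0:0]. If p = product(A[0:i]) holds at the top of an iteration, the body sets p to product(A[0:i]) * A[i] = product(A[0:i+1]) and then i to i+1, so the property is restored. At exit i = n, giving p = product(A[0:n]).

The other options fail:
(A) i * p = constant: initially i * p = 0, but after one iteration it is 1 * A[0], which is nonzero in general.
(B) p = product(A[0:n]): false before the loop (p = 1, not the full product) -- it only becomes true at exit.
(C) p = A[i]: after the first iteration p = A[0] but i = 1; in general p is a product of several elements, not a single one.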